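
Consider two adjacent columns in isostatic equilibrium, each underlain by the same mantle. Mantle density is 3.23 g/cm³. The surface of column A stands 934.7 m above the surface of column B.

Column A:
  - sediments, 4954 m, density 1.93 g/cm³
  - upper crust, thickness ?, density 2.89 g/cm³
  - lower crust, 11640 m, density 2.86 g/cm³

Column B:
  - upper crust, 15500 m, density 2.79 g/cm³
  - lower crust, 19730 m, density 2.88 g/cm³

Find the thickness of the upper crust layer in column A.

17600 m

Take the compensation level at the base of the deeper column (depth z_c below the surface of column A) and equate Σ ρ_i t_i down to z_c; mantle fills any gap and the z_c terms cancel.
Column A: 4954×1.93 + x×2.89 + 11640×2.86 + (z_c − 16594 − x)×3.23
Column B: 934.7×0 + 15500×2.79 + 19730×2.88 + (z_c − 934.7 − 35230)×3.23
The z_c×3.23 term appears on both sides and cancels. Collect the known terms of each column as K = Σ(ρt)_known − 3.23 × (depth of known layers): K_A = 42851.62 − 3.23×16594 = −10747; K_B = 100067.4 − 3.23×(934.7 + 35230) = −16744.581.
Balance: K_A − x×(3.23 − 2.89) = K_B, so x = (K_A − K_B)/(3.23 − 2.89) = 5997.58/0.34 = 17600 m.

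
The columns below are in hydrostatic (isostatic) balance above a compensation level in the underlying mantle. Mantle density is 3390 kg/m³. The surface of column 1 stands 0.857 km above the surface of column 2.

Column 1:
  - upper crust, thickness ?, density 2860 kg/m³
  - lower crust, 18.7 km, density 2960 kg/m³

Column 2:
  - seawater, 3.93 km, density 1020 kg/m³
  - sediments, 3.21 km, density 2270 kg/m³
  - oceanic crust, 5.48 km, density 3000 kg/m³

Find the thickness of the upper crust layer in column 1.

18.7 km

Take the compensation level at the base of the deeper column (depth z_c below the surface of column 1) and equate Σ ρ_i t_i down to z_c; mantle fills any gap and the z_c terms cancel.
Column 1: x×2860 + 18.7×2960 + (z_c − 18.7 − x)×3390
Column 2: 0.857×0 + 3.93×1020 + 3.21×2270 + 5.48×3000 + (z_c − 0.857 − 12.62)×3390
The z_c×3390 term appears on both sides and cancels. Collect the known terms of each column as K = Σ(ρt)_known − 3390 × (depth of known layers): K_1 = 55352 − 3390×18.7 = −8041; K_2 = 27735.3 − 3390×(0.857 + 12.62) = −17951.73.
Balance: K_1 − x×(3390 − 2860) = K_2, so x = (K_1 − K_2)/(3390 − 2860) = 9910.73/530 = 18.7 km.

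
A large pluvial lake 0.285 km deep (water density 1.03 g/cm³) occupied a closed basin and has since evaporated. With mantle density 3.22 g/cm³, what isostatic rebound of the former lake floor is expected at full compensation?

0.0912 km

u = d ρ_w/ρ_m = 0.285 km × 1.03/3.22 = 0.0912 km.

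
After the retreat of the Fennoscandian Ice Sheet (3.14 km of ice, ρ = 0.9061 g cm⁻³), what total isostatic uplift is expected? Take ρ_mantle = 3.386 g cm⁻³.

Removing the load lets mantle flow back in; uplift u satisfies ρ_ice t = ρ_m u.
u = t ρ_ice/ρ_m = 3.14 km × 0.9061/3.386 = 0.84 km.

0.84 km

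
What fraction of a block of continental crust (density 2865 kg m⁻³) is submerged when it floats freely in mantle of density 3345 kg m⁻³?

0.857

Submerged fraction = ρ_obj/ρ_fluid = 2865/3345 = 0.857.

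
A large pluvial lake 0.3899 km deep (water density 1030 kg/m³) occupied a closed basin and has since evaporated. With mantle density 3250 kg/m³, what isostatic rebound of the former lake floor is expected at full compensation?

u = d ρ_w/ρ_m = 0.3899 km × 1030/3250 = 0.124 km.

0.124 km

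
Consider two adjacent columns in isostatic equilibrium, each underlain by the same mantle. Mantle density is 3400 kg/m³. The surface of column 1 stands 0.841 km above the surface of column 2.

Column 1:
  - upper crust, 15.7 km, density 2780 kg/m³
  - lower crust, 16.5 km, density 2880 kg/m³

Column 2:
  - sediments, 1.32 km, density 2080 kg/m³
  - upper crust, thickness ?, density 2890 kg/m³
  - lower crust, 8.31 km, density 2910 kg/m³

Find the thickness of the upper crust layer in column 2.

Take the compensation level at the base of the deeper column (depth z_c below the surface of column 1) and equate Σ ρ_i t_i down to z_c; mantle fills any gap and the z_c terms cancel.
Column 1: 15.7×2780 + 16.5×2880 + (z_c − 32.2)×3400
Column 2: 0.841×0 + 1.32×2080 + x×2890 + 8.31×2910 + (z_c − 0.841 − 9.63 − x)×3400
The z_c×3400 term appears on both sides and cancels. Collect the known terms of each column as K = Σ(ρt)_known − 3400 × (depth of known layers): K_1 = 91166 − 3400×32.2 = −18314; K_2 = 26927.7 − 3400×(0.841 + 9.63) = −8673.7.
Balance: K_1 = K_2 − x×(3400 − 2890), so x = (K_2 − K_1)/(3400 − 2890) = 9640.3/510 = 18.9 km.

18.9 km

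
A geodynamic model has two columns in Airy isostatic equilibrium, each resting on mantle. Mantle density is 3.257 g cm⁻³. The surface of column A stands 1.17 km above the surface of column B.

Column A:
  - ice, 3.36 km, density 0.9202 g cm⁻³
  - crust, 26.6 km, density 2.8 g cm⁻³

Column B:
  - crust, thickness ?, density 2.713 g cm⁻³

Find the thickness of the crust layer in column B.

29.8 km

Take the compensation level at the base of the deeper column (depth z_c below the surface of column A) and equate Σ ρ_i t_i down to z_c; mantle fills any gap and the z_c terms cancel.
Column A: 3.36×0.9202 + 26.6×2.8 + (z_c − 29.96)×3.257
Column B: 1.17×0 + x×2.713 + (z_c − 1.17 − 0 − x)×3.257
The z_c×3.257 term appears on both sides and cancels. Collect the known terms of each column as K = Σ(ρt)_known − 3.257 × (depth of known layers): K_A = 77.571872 − 3.257×29.96 = −20.007848; K_B = 0 − 3.257×(1.17 + 0) = −3.81069.
Balance: K_A = K_B − x×(3.257 − 2.713), so x = (K_B − K_A)/(3.257 − 2.713) = 16.1972/0.544 = 29.8 km.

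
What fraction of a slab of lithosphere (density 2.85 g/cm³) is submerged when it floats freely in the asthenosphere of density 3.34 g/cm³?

Submerged fraction = ρ_obj/ρ_fluid = 2.85/3.34 = 85.3%.

85.3%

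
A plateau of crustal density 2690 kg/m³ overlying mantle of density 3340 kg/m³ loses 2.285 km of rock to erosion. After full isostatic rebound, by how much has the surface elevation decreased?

Rebound u = e ρ_c/ρ_m = 2.285 km × 2690/3340 = 1.84 km.
Net surface drop = e − u = 2.285 km − 1.84 km = e (ρ_m − ρ_c)/ρ_m = 0.445 km.

0.445 km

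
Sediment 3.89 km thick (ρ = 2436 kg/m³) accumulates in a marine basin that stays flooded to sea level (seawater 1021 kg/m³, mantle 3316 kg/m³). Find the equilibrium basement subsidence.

Submarine loading: the sediment displaces seawater, and the subsidence is in turn flooded, so s (ρ_m − ρ_w) = t (ρ_sed − ρ_w).
s = 3.89 km × (2436 − 1021) / (3316 − 1021) = 2.4 km.

2.4 km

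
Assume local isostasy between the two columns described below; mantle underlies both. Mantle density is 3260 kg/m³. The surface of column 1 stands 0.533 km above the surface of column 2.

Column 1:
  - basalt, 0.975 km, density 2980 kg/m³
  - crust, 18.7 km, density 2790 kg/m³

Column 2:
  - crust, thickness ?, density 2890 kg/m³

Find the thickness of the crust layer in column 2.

19.8 km

Take the compensation level at the base of the deeper column (depth z_c below the surface of column 1) and equate Σ ρ_i t_i down to z_c; mantle fills any gap and the z_c terms cancel.
Column 1: 0.975×2980 + 18.7×2790 + (z_c − 19.675)×3260
Column 2: 0.533×0 + x×2890 + (z_c − 0.533 − 0 − x)×3260
The z_c×3260 term appears on both sides and cancels. Collect the known terms of each column as K = Σ(ρt)_known − 3260 × (depth of known layers): K_1 = 55078.5 − 3260×19.675 = −9062; K_2 = 0 − 3260×(0.533 + 0) = −1737.58.
Balance: K_1 = K_2 − x×(3260 − 2890), so x = (K_2 − K_1)/(3260 − 2890) = 7324.42/370 = 19.8 km.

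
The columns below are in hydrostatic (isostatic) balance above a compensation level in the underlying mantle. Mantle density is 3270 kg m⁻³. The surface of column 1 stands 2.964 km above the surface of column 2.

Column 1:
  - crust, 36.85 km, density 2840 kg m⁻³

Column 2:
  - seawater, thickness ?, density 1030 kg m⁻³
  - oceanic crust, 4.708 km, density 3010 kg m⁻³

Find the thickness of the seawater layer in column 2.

Take the compensation level at the base of the deeper column (depth z_c below the surface of column 1) and equate Σ ρ_i t_i down to z_c; mantle fills any gap and the z_c terms cancel.
Column 1: 36.85×2840 + (z_c − 36.85)×3270
Column 2: 2.964×0 + x×1030 + 4.708×3010 + (z_c − 2.964 − 4.708 − x)×3270
The z_c×3270 term appears on both sides and cancels. Collect the known terms of each column as K = Σ(ρt)_known − 3270 × (depth of known layers): K_1 = 104654 − 3270×36.85 = −15845.5; K_2 = 14171.08 − 3270×(2.964 + 4.708) = −10916.36.
Balance: K_1 = K_2 − x×(3270 − 1030), so x = (K_2 − K_1)/(3270 − 1030) = 4929.14/2240 = 2.2 km.

2.2 km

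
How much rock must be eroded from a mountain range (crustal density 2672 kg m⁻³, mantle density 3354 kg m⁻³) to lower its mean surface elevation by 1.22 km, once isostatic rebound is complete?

Net drop Δ = e − u = e − e ρ_c/ρ_m = e (ρ_m − ρ_c)/ρ_m.
e = Δ ρ_m/(ρ_m − ρ_c) = 1.22 km × 3354/682 = 6 km.

6 km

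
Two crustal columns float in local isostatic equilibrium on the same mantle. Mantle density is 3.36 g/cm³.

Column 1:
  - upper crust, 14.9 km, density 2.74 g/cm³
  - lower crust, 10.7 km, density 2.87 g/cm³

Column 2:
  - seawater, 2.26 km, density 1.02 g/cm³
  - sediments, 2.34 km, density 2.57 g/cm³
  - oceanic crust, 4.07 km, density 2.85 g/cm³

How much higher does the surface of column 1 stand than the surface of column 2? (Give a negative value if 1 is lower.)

1.57 km

For any compensation level in the mantle, the mantle terms cancel and isostasy reduces to e = (Σt_1 − Σt_2) − (Σ(ρt)_1 − Σ(ρt)_2) / ρ_m.
Σt_1 = 25.6 km; Σt_2 = 8.67 km; Σ(ρt)_1 = 71.535; Σ(ρt)_2 = 19.9185 (in km·g/cm³).
e = (25.6 − 8.67) − (71.535 − 19.9185) / 3.36 = 1.57 km.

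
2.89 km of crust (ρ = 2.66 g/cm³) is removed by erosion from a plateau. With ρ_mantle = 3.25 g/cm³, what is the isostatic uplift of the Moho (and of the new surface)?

2.37 km

Unloading: uplift u = e ρ_c/ρ_m = 2.89 km × 2.66/3.25 = 2.37 km.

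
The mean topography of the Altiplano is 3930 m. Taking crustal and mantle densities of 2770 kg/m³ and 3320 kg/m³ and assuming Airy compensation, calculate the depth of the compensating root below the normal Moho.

19800 m

In Airy isostatic equilibrium: the weight of the topography is balanced by the buoyancy of the root, ρ_c h = (ρ_m − ρ_c) r.
r = h · ρ_c / (ρ_m − ρ_c) = 3930 m × 2770 / (3320 − 2770) = 19800 m.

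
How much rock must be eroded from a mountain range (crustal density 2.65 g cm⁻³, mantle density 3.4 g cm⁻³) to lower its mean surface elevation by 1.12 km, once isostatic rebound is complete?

Net drop Δ = e − u = e − e ρ_c/ρ_m = e (ρ_m − ρ_c)/ρ_m.
e = Δ ρ_m/(ρ_m − ρ_c) = 1.12 km × 3.4/0.75 = 5.08 km.

5.08 km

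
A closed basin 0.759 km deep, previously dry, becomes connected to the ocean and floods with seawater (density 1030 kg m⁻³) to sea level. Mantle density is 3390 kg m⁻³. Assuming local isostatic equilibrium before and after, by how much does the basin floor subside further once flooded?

After flooding the water column is d + s deep. Its weight must equal the weight of mantle displaced by the extra subsidence s: (d + s) ρ_w = s ρ_m.
s = d ρ_w / (ρ_m − ρ_w) = 0.759 km × 1030/(3390 − 1030) = 0.331 km.

0.331 km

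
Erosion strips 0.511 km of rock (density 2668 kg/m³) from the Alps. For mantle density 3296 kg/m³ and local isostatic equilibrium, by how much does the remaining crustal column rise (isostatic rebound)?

Unloading: uplift u = e ρ_c/ρ_m = 0.511 km × 2668/3296 = 0.414 km.

0.414 km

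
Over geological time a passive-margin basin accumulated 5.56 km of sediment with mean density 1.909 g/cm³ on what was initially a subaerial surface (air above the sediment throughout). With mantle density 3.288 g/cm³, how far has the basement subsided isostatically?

Subaerial load: s = t ρ_sed / ρ_m = 5.56 km × 1.909/3.288 = 3.23 km.

3.23 km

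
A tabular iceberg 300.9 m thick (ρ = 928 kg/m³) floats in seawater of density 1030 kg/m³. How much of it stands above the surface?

Floating equilibrium: submerged depth d = t ρ_obj/ρ_fluid = 300.9 m × 928/1030 = 271.1 m.
Freeboard = t − d = 300.9 m − 271.1 m = 29.8 m.

29.8 m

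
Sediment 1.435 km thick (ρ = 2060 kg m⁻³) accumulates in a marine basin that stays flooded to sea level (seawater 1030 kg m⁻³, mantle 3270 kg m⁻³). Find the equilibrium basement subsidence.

Submarine loading: the sediment displaces seawater, and the subsidence is in turn flooded, so s (ρ_m − ρ_w) = t (ρ_sed − ρ_w).
s = 1.435 km × (2060 − 1030) / (3270 − 1030) = 0.66 km.

0.66 km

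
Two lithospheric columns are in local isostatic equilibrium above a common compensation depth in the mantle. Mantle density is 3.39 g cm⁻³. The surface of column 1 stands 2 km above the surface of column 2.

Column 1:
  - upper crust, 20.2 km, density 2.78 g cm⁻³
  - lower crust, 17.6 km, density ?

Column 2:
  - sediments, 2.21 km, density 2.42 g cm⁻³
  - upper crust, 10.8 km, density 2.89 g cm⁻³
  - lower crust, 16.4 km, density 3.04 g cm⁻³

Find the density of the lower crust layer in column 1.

Take the compensation level at the base of the deeper column (depth z_c below the surface of column 1) and equate Σ ρ_i t_i down to z_c; mantle fills any gap and the z_c terms cancel.
Column 1: 20.2×2.78 + 17.6×ρ + (z_c − 37.8)×3.39
Column 2: 2×0 + 2.21×2.42 + 10.8×2.89 + 16.4×3.04 + (z_c − 2 − 29.41)×3.39
The z_c×3.39 term appears on both sides and cancels. Collect the known terms of each column as K = Σ(ρt)_known − 3.39 × (depth of known layers): K_1 = 56.156 − 3.39×37.8 = −71.986; K_2 = 86.4162 − 3.39×(2 + 29.41) = −20.0637.
Balance: K_1 + 17.6×ρ = K_2, so ρ = (K_2 − K_1)/17.6 = 51.9223/17.6 = 2.95 g cm⁻³.

2.95 g cm⁻³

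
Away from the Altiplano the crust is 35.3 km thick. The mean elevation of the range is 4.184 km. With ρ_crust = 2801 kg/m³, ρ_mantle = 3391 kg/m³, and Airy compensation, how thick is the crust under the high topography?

Root depth r = h ρ_c / (ρ_m − ρ_c) = 4.184 km × 2801 / 590 = 19.86 km.
Total thickness = T + h + r = 35.3 km + 4.184 km + 19.86 km = 59.3 km.

59.3 km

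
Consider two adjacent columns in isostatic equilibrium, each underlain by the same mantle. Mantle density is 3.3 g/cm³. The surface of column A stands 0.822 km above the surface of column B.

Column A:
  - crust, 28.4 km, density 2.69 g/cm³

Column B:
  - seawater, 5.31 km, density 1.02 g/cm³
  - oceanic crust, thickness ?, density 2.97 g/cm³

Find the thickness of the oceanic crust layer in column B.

7.59 km

Take the compensation level at the base of the deeper column (depth z_c below the surface of column A) and equate Σ ρ_i t_i down to z_c; mantle fills any gap and the z_c terms cancel.
Column A: 28.4×2.69 + (z_c − 28.4)×3.3
Column B: 0.822×0 + 5.31×1.02 + x×2.97 + (z_c − 0.822 − 5.31 − x)×3.3
The z_c×3.3 term appears on both sides and cancels. Collect the known terms of each column as K = Σ(ρt)_known − 3.3 × (depth of known layers): K_A = 76.396 − 3.3×28.4 = −17.324; K_B = 5.4162 − 3.3×(0.822 + 5.31) = −14.8194.
Balance: K_A = K_B − x×(3.3 − 2.97), so x = (K_B − K_A)/(3.3 − 2.97) = 2.5046/0.33 = 7.59 km.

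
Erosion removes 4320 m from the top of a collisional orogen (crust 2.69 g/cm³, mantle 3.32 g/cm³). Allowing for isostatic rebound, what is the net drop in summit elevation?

820 m

Rebound u = e ρ_c/ρ_m = 4320 m × 2.69/3.32 = 3500 m.
Net surface drop = e − u = 4320 m − 3500 m = e (ρ_m − ρ_c)/ρ_m = 820 m.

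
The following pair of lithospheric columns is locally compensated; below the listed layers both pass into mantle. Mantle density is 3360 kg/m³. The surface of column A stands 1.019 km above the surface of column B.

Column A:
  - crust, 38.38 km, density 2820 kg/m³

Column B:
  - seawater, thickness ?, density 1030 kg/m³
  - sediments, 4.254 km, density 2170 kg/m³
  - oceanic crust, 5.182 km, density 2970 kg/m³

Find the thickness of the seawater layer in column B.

4.39 km

Take the compensation level at the base of the deeper column (depth z_c below the surface of column A) and equate Σ ρ_i t_i down to z_c; mantle fills any gap and the z_c terms cancel.
Column A: 38.38×2820 + (z_c − 38.38)×3360
Column B: 1.019×0 + x×1030 + 4.254×2170 + 5.182×2970 + (z_c − 1.019 − 9.436 − x)×3360
The z_c×3360 term appears on both sides and cancels. Collect the known terms of each column as K = Σ(ρt)_known − 3360 × (depth of known layers): K_A = 108231.6 − 3360×38.38 = −20725.2; K_B = 24621.72 − 3360×(1.019 + 9.436) = −10507.08.
Balance: K_A = K_B − x×(3360 − 1030), so x = (K_B − K_A)/(3360 − 1030) = 10218.1/2330 = 4.39 km.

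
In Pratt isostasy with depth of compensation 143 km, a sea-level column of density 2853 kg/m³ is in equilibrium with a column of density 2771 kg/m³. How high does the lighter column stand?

ρ_ref D = ρ (D + h) → h = D (ρ_ref − ρ)/ρ.
h = 143 km × (2853 − 2771)/2771 = 4.23 km.

4.23 km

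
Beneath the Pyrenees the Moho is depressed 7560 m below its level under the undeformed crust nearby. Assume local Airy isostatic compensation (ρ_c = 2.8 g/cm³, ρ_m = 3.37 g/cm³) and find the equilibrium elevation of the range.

1540 m

For local isostatic compensation: ρ_c h = (ρ_m − ρ_c) r.
h = r (ρ_m − ρ_c) / ρ_c = 7560 m × (3.37 − 2.8) / 2.8 = 1540 m.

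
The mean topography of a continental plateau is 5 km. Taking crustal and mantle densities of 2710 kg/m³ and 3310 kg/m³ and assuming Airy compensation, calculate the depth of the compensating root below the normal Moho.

Isostatic balance requires: the weight of the topography is balanced by the buoyancy of the root, ρ_c h = (ρ_m − ρ_c) r.
r = h · ρ_c / (ρ_m − ρ_c) = 5 km × 2710 / (3310 − 2710) = 22.6 km.

22.6 km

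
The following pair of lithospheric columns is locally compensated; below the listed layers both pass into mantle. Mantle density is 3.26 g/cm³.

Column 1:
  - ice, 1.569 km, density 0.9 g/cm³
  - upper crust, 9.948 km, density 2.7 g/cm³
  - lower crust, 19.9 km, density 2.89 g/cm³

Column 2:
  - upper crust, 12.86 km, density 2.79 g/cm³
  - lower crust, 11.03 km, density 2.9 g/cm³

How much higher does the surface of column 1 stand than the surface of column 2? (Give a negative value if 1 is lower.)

2.03 km

For any compensation level in the mantle, the mantle terms cancel and isostasy reduces to e = (Σt_1 − Σt_2) − (Σ(ρt)_1 − Σ(ρt)_2) / ρ_m.
Σt_1 = 31.417 km; Σt_2 = 23.89 km; Σ(ρt)_1 = 85.7827; Σ(ρt)_2 = 67.8664 (in km·g/cm³).
e = (31.417 − 23.89) − (85.7827 − 67.8664) / 3.26 = 2.03 km.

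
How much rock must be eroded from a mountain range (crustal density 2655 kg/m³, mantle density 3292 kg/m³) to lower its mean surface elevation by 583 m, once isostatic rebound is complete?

Net drop Δ = e − u = e − e ρ_c/ρ_m = e (ρ_m − ρ_c)/ρ_m.
e = Δ ρ_m/(ρ_m − ρ_c) = 583 m × 3292/637 = 3010 m.

3010 m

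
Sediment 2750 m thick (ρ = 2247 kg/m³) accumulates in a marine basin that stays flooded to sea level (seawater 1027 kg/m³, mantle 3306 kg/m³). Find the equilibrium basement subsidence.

1470 m

Submarine loading: the sediment displaces seawater, and the subsidence is in turn flooded, so s (ρ_m − ρ_w) = t (ρ_sed − ρ_w).
s = 2750 m × (2247 − 1027) / (3306 − 1027) = 1470 m.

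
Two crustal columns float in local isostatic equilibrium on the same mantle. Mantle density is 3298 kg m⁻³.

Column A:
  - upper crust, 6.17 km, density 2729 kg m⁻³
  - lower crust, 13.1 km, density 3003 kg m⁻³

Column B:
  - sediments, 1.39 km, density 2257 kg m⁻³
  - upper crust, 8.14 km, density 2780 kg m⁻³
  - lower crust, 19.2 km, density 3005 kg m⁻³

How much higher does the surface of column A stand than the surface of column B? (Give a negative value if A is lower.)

For any compensation level in the mantle, the mantle terms cancel and isostasy reduces to e = (Σt_A − Σt_B) − (Σ(ρt)_A − Σ(ρt)_B) / ρ_m.
Σt_A = 19.27 km; Σt_B = 28.73 km; Σ(ρt)_A = 56177.23; Σ(ρt)_B = 83462.43 (in km·kg m⁻³).
e = (19.27 − 28.73) − (56177.23 − 83462.43) / 3298 = −1.19 km.

−1.19 km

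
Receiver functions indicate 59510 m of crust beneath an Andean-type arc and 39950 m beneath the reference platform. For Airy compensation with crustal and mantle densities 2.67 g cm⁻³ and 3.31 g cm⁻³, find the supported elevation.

3780 m

Excess crust Δ = 59510 m − 39950 m = 19560 m, split between elevation h and root r with h + r = Δ.
Airy balance ρ_c h = (ρ_m − ρ_c) r gives r = h ρ_c/(ρ_m − ρ_c), so h (1 + ρ_c/(ρ_m − ρ_c)) = Δ, i.e. h = Δ (ρ_m − ρ_c)/ρ_m.
h = 19560 m × 0.64/3.31 = 3780 m.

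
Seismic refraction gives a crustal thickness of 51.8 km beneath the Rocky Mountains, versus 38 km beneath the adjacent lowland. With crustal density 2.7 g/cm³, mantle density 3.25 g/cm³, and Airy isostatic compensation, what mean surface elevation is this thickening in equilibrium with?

Excess crust Δ = 51.8 km − 38 km = 13.8 km, split between elevation h and root r with h + r = Δ.
Airy balance ρ_c h = (ρ_m − ρ_c) r gives r = h ρ_c/(ρ_m − ρ_c), so h (1 + ρ_c/(ρ_m − ρ_c)) = Δ, i.e. h = Δ (ρ_m − ρ_c)/ρ_m.
h = 13.8 km × 0.55/3.25 = 2.34 km.

2.34 km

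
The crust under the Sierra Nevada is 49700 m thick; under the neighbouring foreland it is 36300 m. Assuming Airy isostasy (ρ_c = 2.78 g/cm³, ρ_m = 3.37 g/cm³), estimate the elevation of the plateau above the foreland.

2350 m

Excess crust Δ = 49700 m − 36300 m = 13400 m, split between elevation h and root r with h + r = Δ.
Airy balance ρ_c h = (ρ_m − ρ_c) r gives r = h ρ_c/(ρ_m − ρ_c), so h (1 + ρ_c/(ρ_m − ρ_c)) = Δ, i.e. h = Δ (ρ_m − ρ_c)/ρ_m.
h = 13400 m × 0.59/3.37 = 2350 m.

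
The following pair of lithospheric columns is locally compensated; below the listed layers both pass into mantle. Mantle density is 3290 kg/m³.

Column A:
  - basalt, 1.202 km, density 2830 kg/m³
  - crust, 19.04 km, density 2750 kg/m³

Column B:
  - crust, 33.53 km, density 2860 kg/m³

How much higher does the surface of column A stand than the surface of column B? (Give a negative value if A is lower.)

For any compensation level in the mantle, the mantle terms cancel and isostasy reduces to e = (Σt_A − Σt_B) − (Σ(ρt)_A − Σ(ρt)_B) / ρ_m.
Σt_A = 20.242 km; Σt_B = 33.53 km; Σ(ρt)_A = 55761.66; Σ(ρt)_B = 95895.8 (in km·kg/m³).
e = (20.242 − 33.53) − (55761.66 − 95895.8) / 3290 = −1.09 km.

−1.09 km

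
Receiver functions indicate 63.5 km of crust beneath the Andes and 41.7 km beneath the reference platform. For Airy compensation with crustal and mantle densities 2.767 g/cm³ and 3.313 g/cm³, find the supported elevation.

Excess crust Δ = 63.5 km − 41.7 km = 21.8 km, split between elevation h and root r with h + r = Δ.
Airy balance ρ_c h = (ρ_m − ρ_c) r gives r = h ρ_c/(ρ_m − ρ_c), so h (1 + ρ_c/(ρ_m − ρ_c)) = Δ, i.e. h = Δ (ρ_m − ρ_c)/ρ_m.
h = 21.8 km × 0.546/3.313 = 3.59 km.

3.59 km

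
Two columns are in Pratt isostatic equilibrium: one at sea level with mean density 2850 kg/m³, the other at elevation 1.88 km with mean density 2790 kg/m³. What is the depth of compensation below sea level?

87.4 km

ρ_ref D = ρ (D + h) → D (ρ_ref − ρ) = ρ h.
D = ρ h/(ρ_ref − ρ) = 2790 × 1.88 km/(2850 − 2790) = 87.4 km.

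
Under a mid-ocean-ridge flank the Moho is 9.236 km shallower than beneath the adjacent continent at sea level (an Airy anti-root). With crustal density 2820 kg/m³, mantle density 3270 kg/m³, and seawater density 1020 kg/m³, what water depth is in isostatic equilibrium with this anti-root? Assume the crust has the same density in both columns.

Replacing a thickness d of crust by seawater at the top must be balanced by replacing crust with mantle at the base: d (ρ_c − ρ_w) = a (ρ_m − ρ_c).
d = a (ρ_m − ρ_c)/(ρ_c − ρ_w) = 9.236 km × 450/1800 = 2.31 km.

2.31 km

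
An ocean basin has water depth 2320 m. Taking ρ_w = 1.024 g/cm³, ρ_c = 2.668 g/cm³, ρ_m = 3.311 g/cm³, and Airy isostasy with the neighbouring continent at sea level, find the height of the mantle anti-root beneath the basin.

5930 m

For local isostatic compensation: replacing crust with seawater at the top is compensated by replacing crust with mantle at the base: d (ρ_c − ρ_w) = a (ρ_m − ρ_c).
a = d (ρ_c − ρ_w)/(ρ_m − ρ_c) = 2320 m × 1.644/0.643 = 5930 m.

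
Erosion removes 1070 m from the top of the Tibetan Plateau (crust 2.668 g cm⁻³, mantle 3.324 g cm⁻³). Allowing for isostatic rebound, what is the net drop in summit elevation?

211 m

Rebound u = e ρ_c/ρ_m = 1070 m × 2.668/3.324 = 858.8 m.
Net surface drop = e − u = 1070 m − 858.8 m = e (ρ_m − ρ_c)/ρ_m = 211 m.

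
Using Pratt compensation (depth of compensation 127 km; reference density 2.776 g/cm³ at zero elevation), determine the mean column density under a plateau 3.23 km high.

Pratt balance: ρ_ref D = ρ (D + h).
ρ = ρ_ref D/(D + h) = 2.776 × 127 km/(127 km + 3.23 km) = 2.71 g/cm³.

2.71 g/cm³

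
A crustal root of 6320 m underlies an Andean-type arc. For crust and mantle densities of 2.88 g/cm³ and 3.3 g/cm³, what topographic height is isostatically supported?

Isostatic balance requires: ρ_c h = (ρ_m − ρ_c) r.
h = r (ρ_m − ρ_c) / ρ_c = 6320 m × (3.3 − 2.88) / 2.88 = 922 m.

922 m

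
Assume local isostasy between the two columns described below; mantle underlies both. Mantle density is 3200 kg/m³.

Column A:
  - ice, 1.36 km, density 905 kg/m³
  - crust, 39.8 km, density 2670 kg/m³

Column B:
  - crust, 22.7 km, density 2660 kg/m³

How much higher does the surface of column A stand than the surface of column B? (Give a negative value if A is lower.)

3.74 km

For any compensation level in the mantle, the mantle terms cancel and isostasy reduces to e = (Σt_A − Σt_B) − (Σ(ρt)_A − Σ(ρt)_B) / ρ_m.
Σt_A = 41.16 km; Σt_B = 22.7 km; Σ(ρt)_A = 107496.8; Σ(ρt)_B = 60382 (in km·kg/m³).
e = (41.16 − 22.7) − (107496.8 − 60382) / 3200 = 3.74 km.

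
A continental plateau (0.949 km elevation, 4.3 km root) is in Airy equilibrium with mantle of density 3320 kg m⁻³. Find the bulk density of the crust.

2720 kg m⁻³

ρ_c h = (ρ_m − ρ_c) r → ρ_c (h + r) = ρ_m r → ρ_c = ρ_m r / (h + r).
ρ_c = 3320 × 4.3 km / (0.949 km + 4.3 km) = 2720 kg m⁻³.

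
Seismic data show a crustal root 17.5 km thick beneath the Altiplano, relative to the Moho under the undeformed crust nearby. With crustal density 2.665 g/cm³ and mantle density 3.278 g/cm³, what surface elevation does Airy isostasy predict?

In Airy isostatic equilibrium: ρ_c h = (ρ_m − ρ_c) r.
h = r (ρ_m − ρ_c) / ρ_c = 17.5 km × (3.278 − 2.665) / 2.665 = 4.03 km.

4.03 km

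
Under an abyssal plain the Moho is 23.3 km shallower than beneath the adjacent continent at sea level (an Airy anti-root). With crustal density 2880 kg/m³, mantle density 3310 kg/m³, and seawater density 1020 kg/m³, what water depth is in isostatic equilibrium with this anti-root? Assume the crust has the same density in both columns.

5.39 km

Replacing a thickness d of crust by seawater at the top must be balanced by replacing crust with mantle at the base: d (ρ_c − ρ_w) = a (ρ_m − ρ_c).
d = a (ρ_m − ρ_c)/(ρ_c − ρ_w) = 23.3 km × 430/1860 = 5.39 km.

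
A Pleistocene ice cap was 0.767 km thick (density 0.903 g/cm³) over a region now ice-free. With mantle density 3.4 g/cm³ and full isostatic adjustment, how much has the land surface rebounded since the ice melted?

Removing the load lets mantle flow back in; uplift u satisfies ρ_ice t = ρ_m u.
u = t ρ_ice/ρ_m = 0.767 km × 0.903/3.4 = 0.204 km.

0.204 km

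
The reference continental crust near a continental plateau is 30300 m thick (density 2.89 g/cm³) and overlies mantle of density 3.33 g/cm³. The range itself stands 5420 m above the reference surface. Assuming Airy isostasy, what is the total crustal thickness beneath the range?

71300 m

Root depth r = h ρ_c / (ρ_m − ρ_c) = 5420 m × 2.89 / 0.44 = 35600 m.
Total thickness = T + h + r = 30300 m + 5420 m + 35600 m = 71300 m.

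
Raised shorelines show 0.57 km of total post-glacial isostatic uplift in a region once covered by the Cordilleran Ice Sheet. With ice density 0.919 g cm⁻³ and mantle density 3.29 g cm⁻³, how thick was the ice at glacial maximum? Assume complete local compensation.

u = t ρ_ice/ρ_m → t = u ρ_m/ρ_ice = 0.57 km × 3.29/0.919 = 2.04 km.

2.04 km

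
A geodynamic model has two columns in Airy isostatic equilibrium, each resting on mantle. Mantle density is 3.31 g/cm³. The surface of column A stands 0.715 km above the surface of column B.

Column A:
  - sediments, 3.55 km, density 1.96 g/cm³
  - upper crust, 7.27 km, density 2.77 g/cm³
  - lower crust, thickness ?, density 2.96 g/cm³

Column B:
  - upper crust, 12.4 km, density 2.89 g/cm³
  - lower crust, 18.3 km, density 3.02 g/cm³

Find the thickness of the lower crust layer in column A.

Take the compensation level at the base of the deeper column (depth z_c below the surface of column A) and equate Σ ρ_i t_i down to z_c; mantle fills any gap and the z_c terms cancel.
Column A: 3.55×1.96 + 7.27×2.77 + x×2.96 + (z_c − 10.82 − x)×3.31
Column B: 0.715×0 + 12.4×2.89 + 18.3×3.02 + (z_c − 0.715 − 30.7)×3.31
The z_c×3.31 term appears on both sides and cancels. Collect the known terms of each column as K = Σ(ρt)_known − 3.31 × (depth of known layers): K_A = 27.0959 − 3.31×10.82 = −8.7183; K_B = 91.102 − 3.31×(0.715 + 30.7) = −12.88165.
Balance: K_A − x×(3.31 − 2.96) = K_B, so x = (K_A − K_B)/(3.31 − 2.96) = 4.16335/0.35 = 11.9 km.

11.9 km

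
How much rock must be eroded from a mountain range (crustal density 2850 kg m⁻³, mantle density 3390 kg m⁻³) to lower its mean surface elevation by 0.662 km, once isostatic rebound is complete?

4.16 km

Net drop Δ = e − u = e − e ρ_c/ρ_m = e (ρ_m − ρ_c)/ρ_m.
e = Δ ρ_m/(ρ_m − ρ_c) = 0.662 km × 3390/540 = 4.16 km.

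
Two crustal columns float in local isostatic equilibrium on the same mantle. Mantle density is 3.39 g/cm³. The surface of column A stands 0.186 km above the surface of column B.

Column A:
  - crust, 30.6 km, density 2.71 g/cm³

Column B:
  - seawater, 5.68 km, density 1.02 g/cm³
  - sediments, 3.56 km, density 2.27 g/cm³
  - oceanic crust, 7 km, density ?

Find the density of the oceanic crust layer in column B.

3 g/cm³

Take the compensation level at the base of the deeper column (depth z_c below the surface of column A) and equate Σ ρ_i t_i down to z_c; mantle fills any gap and the z_c terms cancel.
Column A: 30.6×2.71 + (z_c − 30.6)×3.39
Column B: 0.186×0 + 5.68×1.02 + 3.56×2.27 + 7×ρ + (z_c − 0.186 − 16.24)×3.39
The z_c×3.39 term appears on both sides and cancels. Collect the known terms of each column as K = Σ(ρt)_known − 3.39 × (depth of known layers): K_A = 82.926 − 3.39×30.6 = −20.808; K_B = 13.8748 − 3.39×(0.186 + 16.24) = −41.80934.
Balance: K_A = K_B + 7×ρ, so ρ = (K_A − K_B)/7 = 21.0013/7 = 3 g/cm³.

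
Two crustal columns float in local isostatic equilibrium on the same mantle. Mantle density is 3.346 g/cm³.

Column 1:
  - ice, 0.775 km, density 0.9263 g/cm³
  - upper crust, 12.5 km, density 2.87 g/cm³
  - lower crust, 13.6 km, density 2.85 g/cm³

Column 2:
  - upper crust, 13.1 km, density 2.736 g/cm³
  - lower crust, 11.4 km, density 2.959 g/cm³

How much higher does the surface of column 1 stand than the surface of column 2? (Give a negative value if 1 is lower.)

For any compensation level in the mantle, the mantle terms cancel and isostasy reduces to e = (Σt_1 − Σt_2) − (Σ(ρt)_1 − Σ(ρt)_2) / ρ_m.
Σt_1 = 26.875 km; Σt_2 = 24.5 km; Σ(ρt)_1 = 75.3528825; Σ(ρt)_2 = 69.5742 (in km·g/cm³).
e = (26.875 − 24.5) − (75.3528825 − 69.5742) / 3.346 = 0.648 km.

0.648 km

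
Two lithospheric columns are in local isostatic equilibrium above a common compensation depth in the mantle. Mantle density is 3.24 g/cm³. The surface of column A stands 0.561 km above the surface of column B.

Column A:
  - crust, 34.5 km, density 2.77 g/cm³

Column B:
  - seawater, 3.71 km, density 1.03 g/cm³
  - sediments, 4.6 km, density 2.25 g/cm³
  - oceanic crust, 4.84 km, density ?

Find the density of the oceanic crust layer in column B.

Take the compensation level at the base of the deeper column (depth z_c below the surface of column A) and equate Σ ρ_i t_i down to z_c; mantle fills any gap and the z_c terms cancel.
Column A: 34.5×2.77 + (z_c − 34.5)×3.24
Column B: 0.561×0 + 3.71×1.03 + 4.6×2.25 + 4.84×ρ + (z_c − 0.561 − 13.15)×3.24
The z_c×3.24 term appears on both sides and cancels. Collect the known terms of each column as K = Σ(ρt)_known − 3.24 × (depth of known layers): K_A = 95.565 − 3.24×34.5 = −16.215; K_B = 14.1713 − 3.24×(0.561 + 13.15) = −30.25234.
Balance: K_A = K_B + 4.84×ρ, so ρ = (K_A − K_B)/4.84 = 14.0373/4.84 = 2.9 g/cm³.

2.9 g/cm³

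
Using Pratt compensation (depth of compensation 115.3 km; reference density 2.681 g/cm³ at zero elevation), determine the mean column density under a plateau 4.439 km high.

Pratt balance: ρ_ref D = ρ (D + h).
ρ = ρ_ref D/(D + h) = 2.681 × 115.3 km/(115.3 km + 4.439 km) = 2.58 g/cm³.

2.58 g/cm³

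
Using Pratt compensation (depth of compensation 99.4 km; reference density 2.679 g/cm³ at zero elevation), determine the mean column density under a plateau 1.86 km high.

Pratt balance: ρ_ref D = ρ (D + h).
ρ = ρ_ref D/(D + h) = 2.679 × 99.4 km/(99.4 km + 1.86 km) = 2.63 g/cm³.

2.63 g/cm³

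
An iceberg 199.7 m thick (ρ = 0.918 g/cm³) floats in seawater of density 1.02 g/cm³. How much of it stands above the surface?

20 m

Floating equilibrium: submerged depth d = t ρ_obj/ρ_fluid = 199.7 m × 0.918/1.02 = 179.7 m.
Freeboard = t − d = 199.7 m − 179.7 m = 20 m.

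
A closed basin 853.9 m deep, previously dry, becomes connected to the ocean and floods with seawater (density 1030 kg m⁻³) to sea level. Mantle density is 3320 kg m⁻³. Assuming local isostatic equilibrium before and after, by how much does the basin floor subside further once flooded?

384 m

After flooding the water column is d + s deep. Its weight must equal the weight of mantle displaced by the extra subsidence s: (d + s) ρ_w = s ρ_m.
s = d ρ_w / (ρ_m − ρ_w) = 853.9 m × 1030/(3320 − 1030) = 384 m.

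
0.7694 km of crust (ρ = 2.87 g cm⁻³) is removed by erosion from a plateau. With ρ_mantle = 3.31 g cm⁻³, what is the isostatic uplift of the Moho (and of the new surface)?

Unloading: uplift u = e ρ_c/ρ_m = 0.7694 km × 2.87/3.31 = 0.667 km.

0.667 km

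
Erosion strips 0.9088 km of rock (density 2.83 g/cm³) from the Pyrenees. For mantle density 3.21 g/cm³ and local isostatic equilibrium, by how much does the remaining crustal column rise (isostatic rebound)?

Unloading: uplift u = e ρ_c/ρ_m = 0.9088 km × 2.83/3.21 = 0.801 km.

0.801 km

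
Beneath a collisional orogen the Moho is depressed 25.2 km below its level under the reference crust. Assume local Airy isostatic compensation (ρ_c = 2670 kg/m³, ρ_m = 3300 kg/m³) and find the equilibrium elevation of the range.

5.95 km

Equating mass per unit area of the two columns: ρ_c h = (ρ_m − ρ_c) r.
h = r (ρ_m − ρ_c) / ρ_c = 25.2 km × (3300 − 2670) / 2670 = 5.95 km.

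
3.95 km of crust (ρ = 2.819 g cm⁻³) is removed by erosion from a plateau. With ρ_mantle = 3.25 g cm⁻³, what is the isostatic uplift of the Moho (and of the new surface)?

Unloading: uplift u = e ρ_c/ρ_m = 3.95 km × 2.819/3.25 = 3.43 km.

3.43 km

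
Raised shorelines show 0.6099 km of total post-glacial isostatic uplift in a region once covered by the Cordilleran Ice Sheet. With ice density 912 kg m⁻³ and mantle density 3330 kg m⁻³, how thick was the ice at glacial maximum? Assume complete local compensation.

u = t ρ_ice/ρ_m → t = u ρ_m/ρ_ice = 0.6099 km × 3330/912 = 2.23 km.

2.23 km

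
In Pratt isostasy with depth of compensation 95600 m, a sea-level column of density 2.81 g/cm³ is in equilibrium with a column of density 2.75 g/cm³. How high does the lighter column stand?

ρ_ref D = ρ (D + h) → h = D (ρ_ref − ρ)/ρ.
h = 95600 m × (2.81 − 2.75)/2.75 = 2090 m.

2090 m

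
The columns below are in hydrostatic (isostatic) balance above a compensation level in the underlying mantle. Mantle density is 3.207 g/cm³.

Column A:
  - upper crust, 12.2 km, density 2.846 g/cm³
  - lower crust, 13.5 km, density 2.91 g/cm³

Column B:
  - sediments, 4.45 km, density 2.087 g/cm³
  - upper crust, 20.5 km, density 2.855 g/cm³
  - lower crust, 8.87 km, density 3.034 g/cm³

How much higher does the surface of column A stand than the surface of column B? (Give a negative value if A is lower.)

−1.66 km

For any compensation level in the mantle, the mantle terms cancel and isostasy reduces to e = (Σt_A − Σt_B) − (Σ(ρt)_A − Σ(ρt)_B) / ρ_m.
Σt_A = 25.7 km; Σt_B = 33.82 km; Σ(ρt)_A = 74.0062; Σ(ρt)_B = 94.72623 (in km·g/cm³).
e = (25.7 − 33.82) − (74.0062 − 94.72623) / 3.207 = −1.66 km.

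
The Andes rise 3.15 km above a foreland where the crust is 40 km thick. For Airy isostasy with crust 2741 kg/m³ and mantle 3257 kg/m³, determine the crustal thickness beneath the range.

Root depth r = h ρ_c / (ρ_m − ρ_c) = 3.15 km × 2741 / 516 = 16.73 km.
Total thickness = T + h + r = 40 km + 3.15 km + 16.73 km = 59.9 km.

59.9 km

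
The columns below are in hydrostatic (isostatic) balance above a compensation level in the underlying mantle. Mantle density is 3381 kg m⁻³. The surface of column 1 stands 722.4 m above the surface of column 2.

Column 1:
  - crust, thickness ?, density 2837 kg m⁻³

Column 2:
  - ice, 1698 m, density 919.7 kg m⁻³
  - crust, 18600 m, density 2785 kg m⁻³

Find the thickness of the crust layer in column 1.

32600 m

Take the compensation level at the base of the deeper column (depth z_c below the surface of column 1) and equate Σ ρ_i t_i down to z_c; mantle fills any gap and the z_c terms cancel.
Column 1: x×2837 + (z_c − 0 − x)×3381
Column 2: 722.4×0 + 1698×919.7 + 18600×2785 + (z_c − 722.4 − 20298)×3381
The z_c×3381 term appears on both sides and cancels. Collect the known terms of each column as K = Σ(ρt)_known − 3381 × (depth of known layers): K_1 = 0 − 3381×0 = 0; K_2 = 53362650.6 − 3381×(722.4 + 20298) = −17707321.8.
Balance: K_1 − x×(3381 − 2837) = K_2, so x = (K_1 − K_2)/(3381 − 2837) = 17707300/544 = 32600 m.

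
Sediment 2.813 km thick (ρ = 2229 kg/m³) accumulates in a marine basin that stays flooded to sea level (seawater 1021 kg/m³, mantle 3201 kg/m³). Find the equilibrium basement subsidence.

1.56 km

Submarine loading: the sediment displaces seawater, and the subsidence is in turn flooded, so s (ρ_m − ρ_w) = t (ρ_sed − ρ_w).
s = 2.813 km × (2229 − 1021) / (3201 − 1021) = 1.56 km.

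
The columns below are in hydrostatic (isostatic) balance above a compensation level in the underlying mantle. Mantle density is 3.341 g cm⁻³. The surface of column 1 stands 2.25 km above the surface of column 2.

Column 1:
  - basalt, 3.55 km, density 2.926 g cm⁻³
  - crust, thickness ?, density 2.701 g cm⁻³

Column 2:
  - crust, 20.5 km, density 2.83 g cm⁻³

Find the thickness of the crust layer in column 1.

25.8 km

Take the compensation level at the base of the deeper column (depth z_c below the surface of column 1) and equate Σ ρ_i t_i down to z_c; mantle fills any gap and the z_c terms cancel.
Column 1: 3.55×2.926 + x×2.701 + (z_c − 3.55 − x)×3.341
Column 2: 2.25×0 + 20.5×2.83 + (z_c − 2.25 − 20.5)×3.341
The z_c×3.341 term appears on both sides and cancels. Collect the known terms of each column as K = Σ(ρt)_known − 3.341 × (depth of known layers): K_1 = 10.3873 − 3.341×3.55 = −1.47325; K_2 = 58.015 − 3.341×(2.25 + 20.5) = −17.99275.
Balance: K_1 − x×(3.341 − 2.701) = K_2, so x = (K_1 − K_2)/(3.341 − 2.701) = 16.5195/0.64 = 25.8 km.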